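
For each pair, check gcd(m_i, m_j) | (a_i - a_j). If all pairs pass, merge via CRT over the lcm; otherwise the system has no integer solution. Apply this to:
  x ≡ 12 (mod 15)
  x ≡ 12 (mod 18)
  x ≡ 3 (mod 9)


Moduli 15, 18, 9 are not pairwise coprime, so CRT works modulo lcm(m_i) when all pairwise compatibility conditions hold.
Pairwise compatibility: gcd(m_i, m_j) must divide a_i - a_j for every pair.
Merge one congruence at a time:
  Start: x ≡ 12 (mod 15).
  Combine with x ≡ 12 (mod 18): gcd(15, 18) = 3; 12 - 12 = 0, which IS divisible by 3, so compatible.
    Write x = 12 + 15·t and substitute into x ≡ 12 (mod 18): 15·t ≡ 12 − 12 = 0 (mod 18).
    Divide the congruence (and modulus) by g = 3: 5·t ≡ 0 (mod 6).
    The inverse of 5 mod 6 is 5 (since 5·5 = 25 = 4·6 + 1), so t ≡ 5·0 = 0 ≡ 0 (mod 6).
    Then x = 12 + 15·0 = 12, valid modulo lcm(15, 18) = 90: x ≡ 12 (mod 90).
  Combine with x ≡ 3 (mod 9): gcd(90, 9) = 9; 3 - 12 = -9, which IS divisible by 9, so compatible.
    Write x = 12 + 90·t and substitute into x ≡ 3 (mod 9): 90·t ≡ 3 − 12 = -9 (mod 9).
    Divide the congruence (and modulus) by g = 9: 10·t ≡ -1 (mod 1).
    Modulo 1 every t works; take t = 0.
    Then x = 12 + 90·0 = 12, valid modulo lcm(90, 9) = 90: x ≡ 12 (mod 90).
Verify: 12 mod 15 = 12, 12 mod 18 = 12, 12 mod 9 = 3.

x ≡ 12 (mod 90).


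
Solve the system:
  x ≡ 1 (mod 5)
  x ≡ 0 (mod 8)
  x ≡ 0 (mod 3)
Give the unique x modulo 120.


Moduli 5, 8, 3 are pairwise coprime; by CRT there is a unique solution modulo M = 5 · 8 · 3 = 120.
Solve pairwise, accumulating the modulus:
  Start with x ≡ 1 (mod 5).
  Combine with x ≡ 0 (mod 8): since gcd(5, 8) = 1, we get a unique residue mod 40.
    Write x = 1 + 5·t and substitute into x ≡ 0 (mod 8): 5·t ≡ 0 − 1 = -1 (mod 8).
    Reduce coefficients mod 8: 5·t ≡ 7 (mod 8).
    The inverse of 5 mod 8 is 5 (since 5·5 = 25 = 3·8 + 1), so t ≡ 5·7 = 35 ≡ 3 (mod 8).
    Then x = 1 + 5·3 = 16, valid modulo lcm(5, 8) = 40: x ≡ 16 (mod 40).
  Combine with x ≡ 0 (mod 3): since gcd(40, 3) = 1, we get a unique residue mod 120.
    Write x = 16 + 40·t and substitute into x ≡ 0 (mod 3): 40·t ≡ 0 − 16 = -16 (mod 3).
    Reduce coefficients mod 3: 1·t ≡ 2 (mod 3).
    So t ≡ 2 (mod 3).
    Then x = 16 + 40·2 = 96, valid modulo lcm(40, 3) = 120: x ≡ 96 (mod 120).
Verify: 96 mod 5 = 1 ✓, 96 mod 8 = 0 ✓, 96 mod 3 = 0 ✓.

x ≡ 96 (mod 120).


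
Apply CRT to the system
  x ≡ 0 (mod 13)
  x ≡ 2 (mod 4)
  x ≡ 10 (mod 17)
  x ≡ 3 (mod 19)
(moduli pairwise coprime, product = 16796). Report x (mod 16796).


Product of moduli M = 13 · 4 · 17 · 19 = 16796.
Merge one congruence at a time:
  Start: x ≡ 0 (mod 13).
  Combine with x ≡ 2 (mod 4); new modulus lcm = 52.
    Write x = 0 + 13·t and substitute into x ≡ 2 (mod 4): 13·t ≡ 2 − 0 = 2 (mod 4).
    Reduce coefficients mod 4: 1·t ≡ 2 (mod 4).
    So t ≡ 2 (mod 4).
    Then x = 0 + 13·2 = 26, valid modulo lcm(13, 4) = 52: x ≡ 26 (mod 52).
  Combine with x ≡ 10 (mod 17); new modulus lcm = 884.
    Write x = 26 + 52·t and substitute into x ≡ 10 (mod 17): 52·t ≡ 10 − 26 = -16 (mod 17).
    Reduce coefficients mod 17: 1·t ≡ 1 (mod 17).
    So t ≡ 1 (mod 17).
    Then x = 26 + 52·1 = 78, valid modulo lcm(52, 17) = 884: x ≡ 78 (mod 884).
  Combine with x ≡ 3 (mod 19); new modulus lcm = 16796.
    Write x = 78 + 884·t and substitute into x ≡ 3 (mod 19): 884·t ≡ 3 − 78 = -75 (mod 19).
    Reduce coefficients mod 19: 10·t ≡ 1 (mod 19).
    The inverse of 10 mod 19 is 2 (since 10·2 = 20 = 1·19 + 1), so t ≡ 2·1 = 2 ≡ 2 (mod 19).
    Then x = 78 + 884·2 = 1846, valid modulo lcm(884, 19) = 16796: x ≡ 1846 (mod 16796).
Verify against each original: 1846 mod 13 = 0, 1846 mod 4 = 2, 1846 mod 17 = 10, 1846 mod 19 = 3.

x ≡ 1846 (mod 16796).


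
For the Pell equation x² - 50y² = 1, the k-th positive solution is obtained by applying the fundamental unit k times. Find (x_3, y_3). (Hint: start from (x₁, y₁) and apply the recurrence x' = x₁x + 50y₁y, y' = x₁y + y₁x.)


Step 1: Find the fundamental solution (x₁, y₁) of x² - 50y² = 1.
  Expand √50 as a continued fraction. a₀ = ⌊√50⌋ = 7; iterate m_{k+1} = d_k·a_k − m_k, d_{k+1} = (50 − m_{k+1}²)/d_k, a_{k+1} = ⌊(a₀ + m_{k+1})/d_{k+1}⌋ (starting m₀ = 0, d₀ = 1), with convergents p_k = a_k·p_{k-1} + p_{k-2}, q_k = a_k·q_{k-1} + q_{k-2} (p₋₁ = 1, q₋₁ = 0):
  k = 0: a₀ = 7; p₀/q₀ = 7/1; p₀² − 50·q₀² = 49 − 50 = -1.
  k = 1: m = 7, d = 1, a = ⌊(7 + 7)/1⌋ = 14; p/q = (14·7 + 1)/(14·1 + 0) = 99/14; p² − 50·q² = 9801 − 9800 = 1.
  The first convergent with p² − 50·q² = 1 gives the fundamental solution (x₁, y₁) = (99, 14).
Step 2: Apply the recurrence (x_{n+1}, y_{n+1}) = (x₁x_n + 50y₁y_n, x₁y_n + y₁x_n) repeatedly.
  From (x_1, y_1) = (99, 14): x_2 = 99·99 + 50·14·14 = 19601; y_2 = 99·14 + 14·99 = 2772.
  From (x_2, y_2) = (19601, 2772): x_3 = 99·19601 + 50·14·2772 = 3880899; y_3 = 99·2772 + 14·19601 = 548842.
Step 3: Verify x_3² - 50·y_3² = 15061377048201 - 15061377048200 = 1 (should be 1). ✓

(x_1, y_1) = (99, 14); (x_3, y_3) = (3880899, 548842).


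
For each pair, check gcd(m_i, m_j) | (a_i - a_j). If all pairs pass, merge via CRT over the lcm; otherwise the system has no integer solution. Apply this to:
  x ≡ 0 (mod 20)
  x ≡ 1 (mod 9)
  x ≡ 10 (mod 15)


Moduli 20, 9, 15 are not pairwise coprime, so CRT works modulo lcm(m_i) when all pairwise compatibility conditions hold.
Pairwise compatibility: gcd(m_i, m_j) must divide a_i - a_j for every pair.
Merge one congruence at a time:
  Start: x ≡ 0 (mod 20).
  Combine with x ≡ 1 (mod 9): gcd(20, 9) = 1; 1 - 0 = 1, which IS divisible by 1, so compatible.
    Write x = 0 + 20·t and substitute into x ≡ 1 (mod 9): 20·t ≡ 1 − 0 = 1 (mod 9).
    Reduce coefficients mod 9: 2·t ≡ 1 (mod 9).
    The inverse of 2 mod 9 is 5 (since 2·5 = 10 = 1·9 + 1), so t ≡ 5·1 = 5 ≡ 5 (mod 9).
    Then x = 0 + 20·5 = 100, valid modulo lcm(20, 9) = 180: x ≡ 100 (mod 180).
  Combine with x ≡ 10 (mod 15): gcd(180, 15) = 15; 10 - 100 = -90, which IS divisible by 15, so compatible.
    Write x = 100 + 180·t and substitute into x ≡ 10 (mod 15): 180·t ≡ 10 − 100 = -90 (mod 15).
    Divide the congruence (and modulus) by g = 15: 12·t ≡ -6 (mod 1).
    Modulo 1 every t works; take t = 0.
    Then x = 100 + 180·0 = 100, valid modulo lcm(180, 15) = 180: x ≡ 100 (mod 180).
Verify: 100 mod 20 = 0, 100 mod 9 = 1, 100 mod 15 = 10.

x ≡ 100 (mod 180).


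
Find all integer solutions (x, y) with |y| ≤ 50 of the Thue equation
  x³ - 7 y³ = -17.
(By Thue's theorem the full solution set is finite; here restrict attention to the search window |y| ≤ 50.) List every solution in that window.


The equation is x³ - 7y³ = -17. For fixed y, x³ = 7·y³ − 17, so a solution requires the RHS to be a perfect cube.
Strategy: iterate y from -50 to 50, compute RHS = 7·y³ − 17, and check whether it is a (positive or negative) perfect cube.
Check small values of y:
  y = 0: RHS = -17 is not a perfect cube.
  y = 1: RHS = -10 is not a perfect cube.
  y = -1: RHS = -24 is not a perfect cube.
  y = 2: RHS = 39 is not a perfect cube.
  y = -2: RHS = -73 is not a perfect cube.
  y = 3: RHS = 172 is not a perfect cube.
  y = -3: RHS = -206 is not a perfect cube.
Continuing the search up to |y| = 50 finds no solutions either.
No (x, y) in the scanned range satisfies the equation.

No integer solutions with |y| ≤ 50.


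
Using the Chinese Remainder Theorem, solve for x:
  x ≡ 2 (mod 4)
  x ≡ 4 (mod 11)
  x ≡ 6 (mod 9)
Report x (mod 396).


Moduli 4, 11, 9 are pairwise coprime; by CRT there is a unique solution modulo M = 4 · 11 · 9 = 396.
Solve pairwise, accumulating the modulus:
  Start with x ≡ 2 (mod 4).
  Combine with x ≡ 4 (mod 11): since gcd(4, 11) = 1, we get a unique residue mod 44.
    Write x = 2 + 4·t and substitute into x ≡ 4 (mod 11): 4·t ≡ 4 − 2 = 2 (mod 11).
    The inverse of 4 mod 11 is 3 (since 4·3 = 12 = 1·11 + 1), so t ≡ 3·2 = 6 ≡ 6 (mod 11).
    Then x = 2 + 4·6 = 26, valid modulo lcm(4, 11) = 44: x ≡ 26 (mod 44).
  Combine with x ≡ 6 (mod 9): since gcd(44, 9) = 1, we get a unique residue mod 396.
    Write x = 26 + 44·t and substitute into x ≡ 6 (mod 9): 44·t ≡ 6 − 26 = -20 (mod 9).
    Reduce coefficients mod 9: 8·t ≡ 7 (mod 9).
    The inverse of 8 mod 9 is 8 (since 8·8 = 64 = 7·9 + 1), so t ≡ 8·7 = 56 ≡ 2 (mod 9).
    Then x = 26 + 44·2 = 114, valid modulo lcm(44, 9) = 396: x ≡ 114 (mod 396).
Verify: 114 mod 4 = 2 ✓, 114 mod 11 = 4 ✓, 114 mod 9 = 6 ✓.

x ≡ 114 (mod 396).


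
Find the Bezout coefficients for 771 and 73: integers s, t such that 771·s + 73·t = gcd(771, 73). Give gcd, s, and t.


Euclidean algorithm on (771, 73) — divide until remainder is 0:
  771 = 10 · 73 + 41
  73 = 1 · 41 + 32
  41 = 1 · 32 + 9
  32 = 3 · 9 + 5
  9 = 1 · 5 + 4
  5 = 1 · 4 + 1
  4 = 4 · 1 + 0
gcd(771, 73) = 1.
Track Bezout coefficients alongside the remainders: start with r₀ = 771 = a·1 + b·0 (s = 1, t = 0) and r₁ = 73 = a·0 + b·1 (s = 0, t = 1); each new remainder r_{k+1} = r_{k-1} − q_k·r_k inherits s_{k+1} = s_{k-1} − q_k·s_k, t_{k+1} = t_{k-1} − q_k·t_k, so r_k = a·s_k + b·t_k at every step:
  q = 10: r = 41, s = 1 − 10·0 = 1, t = 0 − 10·1 = -10  (check: 771·1 + 73·(-10) = 41)
  q = 1: r = 32, s = 0 − 1·1 = -1, t = 1 − 1·(-10) = 11  (check: 771·(-1) + 73·11 = 32)
  q = 1: r = 9, s = 1 − 1·(-1) = 2, t = -10 − 1·11 = -21  (check: 771·2 + 73·(-21) = 9)
  q = 3: r = 5, s = -1 − 3·2 = -7, t = 11 − 3·(-21) = 74  (check: 771·(-7) + 73·74 = 5)
  q = 1: r = 4, s = 2 − 1·(-7) = 9, t = -21 − 1·74 = -95  (check: 771·9 + 73·(-95) = 4)
  q = 1: r = 1, s = -7 − 1·9 = -16, t = 74 − 1·(-95) = 169  (check: 771·(-16) + 73·169 = 1)
The row with r = 1 (the gcd) gives the Bezout coefficients s = -16, t = 169.
Result: 771 · (-16) + 73 · (169) = 1.

gcd(771, 73) = 1; s = -16, t = 169 (check: 771·(-16) + 73·169 = 1).


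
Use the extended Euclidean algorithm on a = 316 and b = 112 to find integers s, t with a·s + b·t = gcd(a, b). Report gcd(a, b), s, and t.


Euclidean algorithm on (316, 112) — divide until remainder is 0:
  316 = 2 · 112 + 92
  112 = 1 · 92 + 20
  92 = 4 · 20 + 12
  20 = 1 · 12 + 8
  12 = 1 · 8 + 4
  8 = 2 · 4 + 0
gcd(316, 112) = 4.
Track Bezout coefficients alongside the remainders: start with r₀ = 316 = a·1 + b·0 (s = 1, t = 0) and r₁ = 112 = a·0 + b·1 (s = 0, t = 1); each new remainder r_{k+1} = r_{k-1} − q_k·r_k inherits s_{k+1} = s_{k-1} − q_k·s_k, t_{k+1} = t_{k-1} − q_k·t_k, so r_k = a·s_k + b·t_k at every step:
  q = 2: r = 92, s = 1 − 2·0 = 1, t = 0 − 2·1 = -2  (check: 316·1 + 112·(-2) = 92)
  q = 1: r = 20, s = 0 − 1·1 = -1, t = 1 − 1·(-2) = 3  (check: 316·(-1) + 112·3 = 20)
  q = 4: r = 12, s = 1 − 4·(-1) = 5, t = -2 − 4·3 = -14  (check: 316·5 + 112·(-14) = 12)
  q = 1: r = 8, s = -1 − 1·5 = -6, t = 3 − 1·(-14) = 17  (check: 316·(-6) + 112·17 = 8)
  q = 1: r = 4, s = 5 − 1·(-6) = 11, t = -14 − 1·17 = -31  (check: 316·11 + 112·(-31) = 4)
The row with r = 4 (the gcd) gives the Bezout coefficients s = 11, t = -31.
Result: 316 · (11) + 112 · (-31) = 4.

gcd(316, 112) = 4; s = 11, t = -31 (check: 316·11 + 112·(-31) = 4).


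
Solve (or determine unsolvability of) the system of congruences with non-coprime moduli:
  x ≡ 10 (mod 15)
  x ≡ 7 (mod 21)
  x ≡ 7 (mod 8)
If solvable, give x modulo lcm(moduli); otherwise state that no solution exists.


Moduli 15, 21, 8 are not pairwise coprime, so CRT works modulo lcm(m_i) when all pairwise compatibility conditions hold.
Pairwise compatibility: gcd(m_i, m_j) must divide a_i - a_j for every pair.
Merge one congruence at a time:
  Start: x ≡ 10 (mod 15).
  Combine with x ≡ 7 (mod 21): gcd(15, 21) = 3; 7 - 10 = -3, which IS divisible by 3, so compatible.
    Write x = 10 + 15·t and substitute into x ≡ 7 (mod 21): 15·t ≡ 7 − 10 = -3 (mod 21).
    Divide the congruence (and modulus) by g = 3: 5·t ≡ -1 (mod 7).
    Reduce coefficients mod 7: 5·t ≡ 6 (mod 7).
    The inverse of 5 mod 7 is 3 (since 5·3 = 15 = 2·7 + 1), so t ≡ 3·6 = 18 ≡ 4 (mod 7).
    Then x = 10 + 15·4 = 70, valid modulo lcm(15, 21) = 105: x ≡ 70 (mod 105).
  Combine with x ≡ 7 (mod 8): gcd(105, 8) = 1; 7 - 70 = -63, which IS divisible by 1, so compatible.
    Write x = 70 + 105·t and substitute into x ≡ 7 (mod 8): 105·t ≡ 7 − 70 = -63 (mod 8).
    Reduce coefficients mod 8: 1·t ≡ 1 (mod 8).
    So t ≡ 1 (mod 8).
    Then x = 70 + 105·1 = 175, valid modulo lcm(105, 8) = 840: x ≡ 175 (mod 840).
Verify: 175 mod 15 = 10, 175 mod 21 = 7, 175 mod 8 = 7.

x ≡ 175 (mod 840).


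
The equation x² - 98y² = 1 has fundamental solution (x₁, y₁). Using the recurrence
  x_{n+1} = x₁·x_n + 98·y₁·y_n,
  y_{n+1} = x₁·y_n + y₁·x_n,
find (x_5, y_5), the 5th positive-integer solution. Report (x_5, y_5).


Step 1: Find the fundamental solution (x₁, y₁) of x² - 98y² = 1.
  Expand √98 as a continued fraction. a₀ = ⌊√98⌋ = 9; iterate m_{k+1} = d_k·a_k − m_k, d_{k+1} = (98 − m_{k+1}²)/d_k, a_{k+1} = ⌊(a₀ + m_{k+1})/d_{k+1}⌋ (starting m₀ = 0, d₀ = 1), with convergents p_k = a_k·p_{k-1} + p_{k-2}, q_k = a_k·q_{k-1} + q_{k-2} (p₋₁ = 1, q₋₁ = 0):
  k = 0: a₀ = 9; p₀/q₀ = 9/1; p₀² − 98·q₀² = 81 − 98 = -17.
  k = 1: m = 9, d = 17, a = ⌊(9 + 9)/17⌋ = 1; p/q = (1·9 + 1)/(1·1 + 0) = 10/1; p² − 98·q² = 100 − 98 = 2.
  k = 2: m = 8, d = 2, a = ⌊(9 + 8)/2⌋ = 8; p/q = (8·10 + 9)/(8·1 + 1) = 89/9; p² − 98·q² = 7921 − 7938 = -17.
  k = 3: m = 8, d = 17, a = ⌊(9 + 8)/17⌋ = 1; p/q = (1·89 + 10)/(1·9 + 1) = 99/10; p² − 98·q² = 9801 − 9800 = 1.
  The first convergent with p² − 98·q² = 1 gives the fundamental solution (x₁, y₁) = (99, 10).
Step 2: Apply the recurrence (x_{n+1}, y_{n+1}) = (x₁x_n + 98y₁y_n, x₁y_n + y₁x_n) repeatedly.
  From (x_1, y_1) = (99, 10): x_2 = 99·99 + 98·10·10 = 19601; y_2 = 99·10 + 10·99 = 1980.
  From (x_2, y_2) = (19601, 1980): x_3 = 99·19601 + 98·10·1980 = 3880899; y_3 = 99·1980 + 10·19601 = 392030.
  From (x_3, y_3) = (3880899, 392030): x_4 = 99·3880899 + 98·10·392030 = 768398401; y_4 = 99·392030 + 10·3880899 = 77619960.
  From (x_4, y_4) = (768398401, 77619960): x_5 = 99·768398401 + 98·10·77619960 = 152139002499; y_5 = 99·77619960 + 10·768398401 = 15368360050.
Step 3: Verify x_5² - 98·y_5² = 23146276081390728245001 - 23146276081390728245000 = 1 (should be 1). ✓

(x_1, y_1) = (99, 10); (x_5, y_5) = (152139002499, 15368360050).


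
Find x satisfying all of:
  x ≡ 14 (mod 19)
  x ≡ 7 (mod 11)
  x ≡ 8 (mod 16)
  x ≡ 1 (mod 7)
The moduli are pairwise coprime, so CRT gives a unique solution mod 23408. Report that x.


Product of moduli M = 19 · 11 · 16 · 7 = 23408.
Merge one congruence at a time:
  Start: x ≡ 14 (mod 19).
  Combine with x ≡ 7 (mod 11); new modulus lcm = 209.
    Write x = 14 + 19·t and substitute into x ≡ 7 (mod 11): 19·t ≡ 7 − 14 = -7 (mod 11).
    Reduce coefficients mod 11: 8·t ≡ 4 (mod 11).
    The inverse of 8 mod 11 is 7 (since 8·7 = 56 = 5·11 + 1), so t ≡ 7·4 = 28 ≡ 6 (mod 11).
    Then x = 14 + 19·6 = 128, valid modulo lcm(19, 11) = 209: x ≡ 128 (mod 209).
  Combine with x ≡ 8 (mod 16); new modulus lcm = 3344.
    Write x = 128 + 209·t and substitute into x ≡ 8 (mod 16): 209·t ≡ 8 − 128 = -120 (mod 16).
    Reduce coefficients mod 16: 1·t ≡ 8 (mod 16).
    So t ≡ 8 (mod 16).
    Then x = 128 + 209·8 = 1800, valid modulo lcm(209, 16) = 3344: x ≡ 1800 (mod 3344).
  Combine with x ≡ 1 (mod 7); new modulus lcm = 23408.
    Write x = 1800 + 3344·t and substitute into x ≡ 1 (mod 7): 3344·t ≡ 1 − 1800 = -1799 (mod 7).
    Reduce coefficients mod 7: 5·t ≡ 0 (mod 7).
    The inverse of 5 mod 7 is 3 (since 5·3 = 15 = 2·7 + 1), so t ≡ 3·0 = 0 ≡ 0 (mod 7).
    Then x = 1800 + 3344·0 = 1800, valid modulo lcm(3344, 7) = 23408: x ≡ 1800 (mod 23408).
Verify against each original: 1800 mod 19 = 14, 1800 mod 11 = 7, 1800 mod 16 = 8, 1800 mod 7 = 1.

x ≡ 1800 (mod 23408).


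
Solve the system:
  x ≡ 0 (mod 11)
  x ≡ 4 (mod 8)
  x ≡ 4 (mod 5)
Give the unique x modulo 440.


Moduli 11, 8, 5 are pairwise coprime; by CRT there is a unique solution modulo M = 11 · 8 · 5 = 440.
Solve pairwise, accumulating the modulus:
  Start with x ≡ 0 (mod 11).
  Combine with x ≡ 4 (mod 8): since gcd(11, 8) = 1, we get a unique residue mod 88.
    Write x = 0 + 11·t and substitute into x ≡ 4 (mod 8): 11·t ≡ 4 − 0 = 4 (mod 8).
    Reduce coefficients mod 8: 3·t ≡ 4 (mod 8).
    The inverse of 3 mod 8 is 3 (since 3·3 = 9 = 1·8 + 1), so t ≡ 3·4 = 12 ≡ 4 (mod 8).
    Then x = 0 + 11·4 = 44, valid modulo lcm(11, 8) = 88: x ≡ 44 (mod 88).
  Combine with x ≡ 4 (mod 5): since gcd(88, 5) = 1, we get a unique residue mod 440.
    Write x = 44 + 88·t and substitute into x ≡ 4 (mod 5): 88·t ≡ 4 − 44 = -40 (mod 5).
    Reduce coefficients mod 5: 3·t ≡ 0 (mod 5).
    The inverse of 3 mod 5 is 2 (since 3·2 = 6 = 1·5 + 1), so t ≡ 2·0 = 0 ≡ 0 (mod 5).
    Then x = 44 + 88·0 = 44, valid modulo lcm(88, 5) = 440: x ≡ 44 (mod 440).
Verify: 44 mod 11 = 0 ✓, 44 mod 8 = 4 ✓, 44 mod 5 = 4 ✓.

x ≡ 44 (mod 440).


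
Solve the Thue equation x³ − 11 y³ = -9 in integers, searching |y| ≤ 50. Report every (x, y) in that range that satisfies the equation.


The equation is x³ - 11y³ = -9. For fixed y, x³ = 11·y³ − 9, so a solution requires the RHS to be a perfect cube.
Strategy: iterate y from -50 to 50, compute RHS = 11·y³ − 9, and check whether it is a (positive or negative) perfect cube.
Check small values of y:
  y = 0: RHS = -9 is not a perfect cube.
  y = 1: RHS = 2 is not a perfect cube.
  y = -1: RHS = -20 is not a perfect cube.
  y = 2: RHS = 79 is not a perfect cube.
  y = -2: RHS = -97 is not a perfect cube.
  y = 3: RHS = 288 is not a perfect cube.
  y = -3: RHS = -306 is not a perfect cube.
Continuing the search up to |y| = 50 finds no solutions either.
No (x, y) in the scanned range satisfies the equation.

No integer solutions with |y| ≤ 50.


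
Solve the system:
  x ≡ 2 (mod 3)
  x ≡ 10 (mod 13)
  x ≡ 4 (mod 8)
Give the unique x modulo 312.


Moduli 3, 13, 8 are pairwise coprime; by CRT there is a unique solution modulo M = 3 · 13 · 8 = 312.
Solve pairwise, accumulating the modulus:
  Start with x ≡ 2 (mod 3).
  Combine with x ≡ 10 (mod 13): since gcd(3, 13) = 1, we get a unique residue mod 39.
    Write x = 2 + 3·t and substitute into x ≡ 10 (mod 13): 3·t ≡ 10 − 2 = 8 (mod 13).
    The inverse of 3 mod 13 is 9 (since 3·9 = 27 = 2·13 + 1), so t ≡ 9·8 = 72 ≡ 7 (mod 13).
    Then x = 2 + 3·7 = 23, valid modulo lcm(3, 13) = 39: x ≡ 23 (mod 39).
  Combine with x ≡ 4 (mod 8): since gcd(39, 8) = 1, we get a unique residue mod 312.
    Write x = 23 + 39·t and substitute into x ≡ 4 (mod 8): 39·t ≡ 4 − 23 = -19 (mod 8).
    Reduce coefficients mod 8: 7·t ≡ 5 (mod 8).
    The inverse of 7 mod 8 is 7 (since 7·7 = 49 = 6·8 + 1), so t ≡ 7·5 = 35 ≡ 3 (mod 8).
    Then x = 23 + 39·3 = 140, valid modulo lcm(39, 8) = 312: x ≡ 140 (mod 312).
Verify: 140 mod 3 = 2 ✓, 140 mod 13 = 10 ✓, 140 mod 8 = 4 ✓.

x ≡ 140 (mod 312).


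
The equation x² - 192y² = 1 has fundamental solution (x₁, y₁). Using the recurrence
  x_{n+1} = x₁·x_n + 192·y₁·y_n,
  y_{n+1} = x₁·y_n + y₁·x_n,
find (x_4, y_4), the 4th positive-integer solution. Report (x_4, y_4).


Step 1: Find the fundamental solution (x₁, y₁) of x² - 192y² = 1.
  Expand √192 as a continued fraction. a₀ = ⌊√192⌋ = 13; iterate m_{k+1} = d_k·a_k − m_k, d_{k+1} = (192 − m_{k+1}²)/d_k, a_{k+1} = ⌊(a₀ + m_{k+1})/d_{k+1}⌋ (starting m₀ = 0, d₀ = 1), with convergents p_k = a_k·p_{k-1} + p_{k-2}, q_k = a_k·q_{k-1} + q_{k-2} (p₋₁ = 1, q₋₁ = 0):
  k = 0: a₀ = 13; p₀/q₀ = 13/1; p₀² − 192·q₀² = 169 − 192 = -23.
  k = 1: m = 13, d = 23, a = ⌊(13 + 13)/23⌋ = 1; p/q = (1·13 + 1)/(1·1 + 0) = 14/1; p² − 192·q² = 196 − 192 = 4.
  k = 2: m = 10, d = 4, a = ⌊(13 + 10)/4⌋ = 5; p/q = (5·14 + 13)/(5·1 + 1) = 83/6; p² − 192·q² = 6889 − 6912 = -23.
  k = 3: m = 10, d = 23, a = ⌊(13 + 10)/23⌋ = 1; p/q = (1·83 + 14)/(1·6 + 1) = 97/7; p² − 192·q² = 9409 − 9408 = 1.
  The first convergent with p² − 192·q² = 1 gives the fundamental solution (x₁, y₁) = (97, 7).
Step 2: Apply the recurrence (x_{n+1}, y_{n+1}) = (x₁x_n + 192y₁y_n, x₁y_n + y₁x_n) repeatedly.
  From (x_1, y_1) = (97, 7): x_2 = 97·97 + 192·7·7 = 18817; y_2 = 97·7 + 7·97 = 1358.
  From (x_2, y_2) = (18817, 1358): x_3 = 97·18817 + 192·7·1358 = 3650401; y_3 = 97·1358 + 7·18817 = 263445.
  From (x_3, y_3) = (3650401, 263445): x_4 = 97·3650401 + 192·7·263445 = 708158977; y_4 = 97·263445 + 7·3650401 = 51106972.
Step 3: Verify x_4² - 192·y_4² = 501489136705686529 - 501489136705686528 = 1 (should be 1). ✓

(x_1, y_1) = (97, 7); (x_4, y_4) = (708158977, 51106972).


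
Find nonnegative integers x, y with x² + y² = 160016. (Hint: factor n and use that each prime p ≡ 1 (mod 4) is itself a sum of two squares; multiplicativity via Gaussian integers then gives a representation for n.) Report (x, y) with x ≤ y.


Step 1: Factor n = 160016 = 2^4 · 73 · 137.
Step 2: Check the mod-4 condition on each prime factor: 2 = 2 (special); 73 ≡ 1 (mod 4), exponent 1; 137 ≡ 1 (mod 4), exponent 1.
All primes ≡ 3 (mod 4) appear to even exponent (or don't appear), so by the two-squares theorem n IS expressible as a sum of two squares.
Step 3: Build a representation. Group n = k² · m with k = 4 and m = 73 · 137 = 10001 (a product of primes ≡ 1 (mod 4)); a representation of m scales to one of n via (k·x)² + (k·y)² = k²(x² + y²). Each prime p ≡ 1 (mod 4) is itself a sum of two squares; find a² by testing p − a² for a perfect square:
  73: 73 − 1² = 72, 73 − 2² = 69, 73 − 3² = 64 = 8² ⇒ 73 = 3² + 8².
  137: 137 − 1² = 136, 137 − 2² = 133, 137 − 3² = 128, 137 − 4² = 121 = 11² ⇒ 137 = 4² + 11².
  Combine using the Brahmagupta–Fibonacci identity (a² + b²)(c² + d²) = (ac − bd)² + (ad + bc)² = (ac + bd)² + (ad − bc)²:
  73 · 137 = 10001: from (3² + 8²)(4² + 11²), take (3·4 − 8·11, 3·11 + 8·4) = (12 − 88, 33 + 32) = (-76, 65); dropping signs (only squares matter) gives (76, 65); check 76² + 65² = 5776 + 4225 = 10001 ✓.
  Scale by k = 4: (4·76, 4·65) = (304, 260).
Step 4: Order so x ≤ y and verify: 260² + 304² = 67600 + 92416 = 160016 = n. ✓

n = 160016 = 260² + 304² (one valid representation with x ≤ y).


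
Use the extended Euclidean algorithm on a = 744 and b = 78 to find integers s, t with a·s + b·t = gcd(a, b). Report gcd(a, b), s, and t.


Euclidean algorithm on (744, 78) — divide until remainder is 0:
  744 = 9 · 78 + 42
  78 = 1 · 42 + 36
  42 = 1 · 36 + 6
  36 = 6 · 6 + 0
gcd(744, 78) = 6.
Track Bezout coefficients alongside the remainders: start with r₀ = 744 = a·1 + b·0 (s = 1, t = 0) and r₁ = 78 = a·0 + b·1 (s = 0, t = 1); each new remainder r_{k+1} = r_{k-1} − q_k·r_k inherits s_{k+1} = s_{k-1} − q_k·s_k, t_{k+1} = t_{k-1} − q_k·t_k, so r_k = a·s_k + b·t_k at every step:
  q = 9: r = 42, s = 1 − 9·0 = 1, t = 0 − 9·1 = -9  (check: 744·1 + 78·(-9) = 42)
  q = 1: r = 36, s = 0 − 1·1 = -1, t = 1 − 1·(-9) = 10  (check: 744·(-1) + 78·10 = 36)
  q = 1: r = 6, s = 1 − 1·(-1) = 2, t = -9 − 1·10 = -19  (check: 744·2 + 78·(-19) = 6)
The row with r = 6 (the gcd) gives the Bezout coefficients s = 2, t = -19.
Result: 744 · (2) + 78 · (-19) = 6.

gcd(744, 78) = 6; s = 2, t = -19 (check: 744·2 + 78·(-19) = 6).


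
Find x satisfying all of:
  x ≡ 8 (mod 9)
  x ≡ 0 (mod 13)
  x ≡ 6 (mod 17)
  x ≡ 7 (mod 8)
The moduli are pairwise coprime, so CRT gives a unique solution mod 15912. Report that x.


Product of moduli M = 9 · 13 · 17 · 8 = 15912.
Merge one congruence at a time:
  Start: x ≡ 8 (mod 9).
  Combine with x ≡ 0 (mod 13); new modulus lcm = 117.
    Write x = 8 + 9·t and substitute into x ≡ 0 (mod 13): 9·t ≡ 0 − 8 = -8 (mod 13).
    Reduce coefficients mod 13: 9·t ≡ 5 (mod 13).
    The inverse of 9 mod 13 is 3 (since 9·3 = 27 = 2·13 + 1), so t ≡ 3·5 = 15 ≡ 2 (mod 13).
    Then x = 8 + 9·2 = 26, valid modulo lcm(9, 13) = 117: x ≡ 26 (mod 117).
  Combine with x ≡ 6 (mod 17); new modulus lcm = 1989.
    Write x = 26 + 117·t and substitute into x ≡ 6 (mod 17): 117·t ≡ 6 − 26 = -20 (mod 17).
    Reduce coefficients mod 17: 15·t ≡ 14 (mod 17).
    The inverse of 15 mod 17 is 8 (since 15·8 = 120 = 7·17 + 1), so t ≡ 8·14 = 112 ≡ 10 (mod 17).
    Then x = 26 + 117·10 = 1196, valid modulo lcm(117, 17) = 1989: x ≡ 1196 (mod 1989).
  Combine with x ≡ 7 (mod 8); new modulus lcm = 15912.
    Write x = 1196 + 1989·t and substitute into x ≡ 7 (mod 8): 1989·t ≡ 7 − 1196 = -1189 (mod 8).
    Reduce coefficients mod 8: 5·t ≡ 3 (mod 8).
    The inverse of 5 mod 8 is 5 (since 5·5 = 25 = 3·8 + 1), so t ≡ 5·3 = 15 ≡ 7 (mod 8).
    Then x = 1196 + 1989·7 = 15119, valid modulo lcm(1989, 8) = 15912: x ≡ 15119 (mod 15912).
Verify against each original: 15119 mod 9 = 8, 15119 mod 13 = 0, 15119 mod 17 = 6, 15119 mod 8 = 7.

x ≡ 15119 (mod 15912).


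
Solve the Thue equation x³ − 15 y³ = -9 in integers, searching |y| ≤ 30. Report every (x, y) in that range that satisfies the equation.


The equation is x³ - 15y³ = -9. For fixed y, x³ = 15·y³ − 9, so a solution requires the RHS to be a perfect cube.
Strategy: iterate y from -30 to 30, compute RHS = 15·y³ − 9, and check whether it is a (positive or negative) perfect cube.
Check small values of y:
  y = 0: RHS = -9 is not a perfect cube.
  y = 1: RHS = 6 is not a perfect cube.
  y = -1: RHS = -24 is not a perfect cube.
  y = 2: RHS = 111 is not a perfect cube.
  y = -2: RHS = -129 is not a perfect cube.
  y = 3: RHS = 396 is not a perfect cube.
  y = -3: RHS = -414 is not a perfect cube.
Continuing the search up to |y| = 30 finds no solutions either.
No (x, y) in the scanned range satisfies the equation.

No integer solutions with |y| ≤ 30.


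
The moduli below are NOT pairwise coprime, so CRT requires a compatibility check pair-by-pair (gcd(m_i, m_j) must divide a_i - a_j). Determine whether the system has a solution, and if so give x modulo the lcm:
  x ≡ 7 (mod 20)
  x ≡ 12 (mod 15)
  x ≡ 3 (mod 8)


Moduli 20, 15, 8 are not pairwise coprime, so CRT works modulo lcm(m_i) when all pairwise compatibility conditions hold.
Pairwise compatibility: gcd(m_i, m_j) must divide a_i - a_j for every pair.
Merge one congruence at a time:
  Start: x ≡ 7 (mod 20).
  Combine with x ≡ 12 (mod 15): gcd(20, 15) = 5; 12 - 7 = 5, which IS divisible by 5, so compatible.
    Write x = 7 + 20·t and substitute into x ≡ 12 (mod 15): 20·t ≡ 12 − 7 = 5 (mod 15).
    Divide the congruence (and modulus) by g = 5: 4·t ≡ 1 (mod 3).
    Reduce coefficients mod 3: 1·t ≡ 1 (mod 3).
    So t ≡ 1 (mod 3).
    Then x = 7 + 20·1 = 27, valid modulo lcm(20, 15) = 60: x ≡ 27 (mod 60).
  Combine with x ≡ 3 (mod 8): gcd(60, 8) = 4; 3 - 27 = -24, which IS divisible by 4, so compatible.
    Write x = 27 + 60·t and substitute into x ≡ 3 (mod 8): 60·t ≡ 3 − 27 = -24 (mod 8).
    Divide the congruence (and modulus) by g = 4: 15·t ≡ -6 (mod 2).
    Reduce coefficients mod 2: 1·t ≡ 0 (mod 2).
    So t ≡ 0 (mod 2).
    Then x = 27 + 60·0 = 27, valid modulo lcm(60, 8) = 120: x ≡ 27 (mod 120).
Verify: 27 mod 20 = 7, 27 mod 15 = 12, 27 mod 8 = 3.

x ≡ 27 (mod 120).


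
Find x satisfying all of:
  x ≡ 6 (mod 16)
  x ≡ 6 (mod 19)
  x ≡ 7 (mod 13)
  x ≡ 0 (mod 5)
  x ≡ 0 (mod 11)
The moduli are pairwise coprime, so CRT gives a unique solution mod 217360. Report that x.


Product of moduli M = 16 · 19 · 13 · 5 · 11 = 217360.
Merge one congruence at a time:
  Start: x ≡ 6 (mod 16).
  Combine with x ≡ 6 (mod 19); new modulus lcm = 304.
    Write x = 6 + 16·t and substitute into x ≡ 6 (mod 19): 16·t ≡ 6 − 6 = 0 (mod 19).
    The inverse of 16 mod 19 is 6 (since 16·6 = 96 = 5·19 + 1), so t ≡ 6·0 = 0 ≡ 0 (mod 19).
    Then x = 6 + 16·0 = 6, valid modulo lcm(16, 19) = 304: x ≡ 6 (mod 304).
  Combine with x ≡ 7 (mod 13); new modulus lcm = 3952.
    Write x = 6 + 304·t and substitute into x ≡ 7 (mod 13): 304·t ≡ 7 − 6 = 1 (mod 13).
    Reduce coefficients mod 13: 5·t ≡ 1 (mod 13).
    The inverse of 5 mod 13 is 8 (since 5·8 = 40 = 3·13 + 1), so t ≡ 8·1 = 8 ≡ 8 (mod 13).
    Then x = 6 + 304·8 = 2438, valid modulo lcm(304, 13) = 3952: x ≡ 2438 (mod 3952).
  Combine with x ≡ 0 (mod 5); new modulus lcm = 19760.
    Write x = 2438 + 3952·t and substitute into x ≡ 0 (mod 5): 3952·t ≡ 0 − 2438 = -2438 (mod 5).
    Reduce coefficients mod 5: 2·t ≡ 2 (mod 5).
    The inverse of 2 mod 5 is 3 (since 2·3 = 6 = 1·5 + 1), so t ≡ 3·2 = 6 ≡ 1 (mod 5).
    Then x = 2438 + 3952·1 = 6390, valid modulo lcm(3952, 5) = 19760: x ≡ 6390 (mod 19760).
  Combine with x ≡ 0 (mod 11); new modulus lcm = 217360.
    Write x = 6390 + 19760·t and substitute into x ≡ 0 (mod 11): 19760·t ≡ 0 − 6390 = -6390 (mod 11).
    Reduce coefficients mod 11: 4·t ≡ 1 (mod 11).
    The inverse of 4 mod 11 is 3 (since 4·3 = 12 = 1·11 + 1), so t ≡ 3·1 = 3 ≡ 3 (mod 11).
    Then x = 6390 + 19760·3 = 65670, valid modulo lcm(19760, 11) = 217360: x ≡ 65670 (mod 217360).
Verify against each original: 65670 mod 16 = 6, 65670 mod 19 = 6, 65670 mod 13 = 7, 65670 mod 5 = 0, 65670 mod 11 = 0.

x ≡ 65670 (mod 217360).


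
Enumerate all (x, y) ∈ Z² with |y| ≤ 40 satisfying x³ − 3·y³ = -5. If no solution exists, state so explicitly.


The equation is x³ - 3y³ = -5. For fixed y, x³ = 3·y³ − 5, so a solution requires the RHS to be a perfect cube.
Strategy: iterate y from -40 to 40, compute RHS = 3·y³ − 5, and check whether it is a (positive or negative) perfect cube.
Check small values of y:
  y = 0: RHS = -5 is not a perfect cube.
  y = 1: RHS = -2 is not a perfect cube.
  y = -1: RHS = -8 = (-2)³ ⇒ x = -2 works.
  y = 2: RHS = 19 is not a perfect cube.
  y = -2: RHS = -29 is not a perfect cube.
  y = 3: RHS = 76 is not a perfect cube.
  y = -3: RHS = -86 is not a perfect cube.
Continuing the search up to |y| = 40 finds no further solutions beyond those listed.
Collected solutions: (-2, -1).

Solutions (with |y| ≤ 40): (-2, -1).


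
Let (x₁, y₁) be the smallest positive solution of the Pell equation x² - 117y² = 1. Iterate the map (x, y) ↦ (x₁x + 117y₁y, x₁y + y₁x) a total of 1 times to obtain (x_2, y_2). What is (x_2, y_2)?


Step 1: Find the fundamental solution (x₁, y₁) of x² - 117y² = 1.
  Expand √117 as a continued fraction. a₀ = ⌊√117⌋ = 10; iterate m_{k+1} = d_k·a_k − m_k, d_{k+1} = (117 − m_{k+1}²)/d_k, a_{k+1} = ⌊(a₀ + m_{k+1})/d_{k+1}⌋ (starting m₀ = 0, d₀ = 1), with convergents p_k = a_k·p_{k-1} + p_{k-2}, q_k = a_k·q_{k-1} + q_{k-2} (p₋₁ = 1, q₋₁ = 0):
  k = 0: a₀ = 10; p₀/q₀ = 10/1; p₀² − 117·q₀² = 100 − 117 = -17.
  k = 1: m = 10, d = 17, a = ⌊(10 + 10)/17⌋ = 1; p/q = (1·10 + 1)/(1·1 + 0) = 11/1; p² − 117·q² = 121 − 117 = 4.
  k = 2: m = 7, d = 4, a = ⌊(10 + 7)/4⌋ = 4; p/q = (4·11 + 10)/(4·1 + 1) = 54/5; p² − 117·q² = 2916 − 2925 = -9.
  k = 3: m = 9, d = 9, a = ⌊(10 + 9)/9⌋ = 2; p/q = (2·54 + 11)/(2·5 + 1) = 119/11; p² − 117·q² = 14161 − 14157 = 4.
  k = 4: m = 9, d = 4, a = ⌊(10 + 9)/4⌋ = 4; p/q = (4·119 + 54)/(4·11 + 5) = 530/49; p² − 117·q² = 280900 − 280917 = -17.
  k = 5: m = 7, d = 17, a = ⌊(10 + 7)/17⌋ = 1; p/q = (1·530 + 119)/(1·49 + 11) = 649/60; p² − 117·q² = 421201 − 421200 = 1.
  The first convergent with p² − 117·q² = 1 gives the fundamental solution (x₁, y₁) = (649, 60).
Step 2: Apply the recurrence (x_{n+1}, y_{n+1}) = (x₁x_n + 117y₁y_n, x₁y_n + y₁x_n) repeatedly.
  From (x_1, y_1) = (649, 60): x_2 = 649·649 + 117·60·60 = 842401; y_2 = 649·60 + 60·649 = 77880.
Step 3: Verify x_2² - 117·y_2² = 709639444801 - 709639444800 = 1 (should be 1). ✓

(x_1, y_1) = (649, 60); (x_2, y_2) = (842401, 77880).


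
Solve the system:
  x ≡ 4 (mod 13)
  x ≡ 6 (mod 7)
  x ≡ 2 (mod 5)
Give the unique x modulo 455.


Moduli 13, 7, 5 are pairwise coprime; by CRT there is a unique solution modulo M = 13 · 7 · 5 = 455.
Solve pairwise, accumulating the modulus:
  Start with x ≡ 4 (mod 13).
  Combine with x ≡ 6 (mod 7): since gcd(13, 7) = 1, we get a unique residue mod 91.
    Write x = 4 + 13·t and substitute into x ≡ 6 (mod 7): 13·t ≡ 6 − 4 = 2 (mod 7).
    Reduce coefficients mod 7: 6·t ≡ 2 (mod 7).
    The inverse of 6 mod 7 is 6 (since 6·6 = 36 = 5·7 + 1), so t ≡ 6·2 = 12 ≡ 5 (mod 7).
    Then x = 4 + 13·5 = 69, valid modulo lcm(13, 7) = 91: x ≡ 69 (mod 91).
  Combine with x ≡ 2 (mod 5): since gcd(91, 5) = 1, we get a unique residue mod 455.
    Write x = 69 + 91·t and substitute into x ≡ 2 (mod 5): 91·t ≡ 2 − 69 = -67 (mod 5).
    Reduce coefficients mod 5: 1·t ≡ 3 (mod 5).
    So t ≡ 3 (mod 5).
    Then x = 69 + 91·3 = 342, valid modulo lcm(91, 5) = 455: x ≡ 342 (mod 455).
Verify: 342 mod 13 = 4 ✓, 342 mod 7 = 6 ✓, 342 mod 5 = 2 ✓.

x ≡ 342 (mod 455).


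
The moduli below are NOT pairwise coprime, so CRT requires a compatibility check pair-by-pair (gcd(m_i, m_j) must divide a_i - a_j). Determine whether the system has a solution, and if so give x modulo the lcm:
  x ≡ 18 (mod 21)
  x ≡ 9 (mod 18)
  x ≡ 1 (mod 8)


Moduli 21, 18, 8 are not pairwise coprime, so CRT works modulo lcm(m_i) when all pairwise compatibility conditions hold.
Pairwise compatibility: gcd(m_i, m_j) must divide a_i - a_j for every pair.
Merge one congruence at a time:
  Start: x ≡ 18 (mod 21).
  Combine with x ≡ 9 (mod 18): gcd(21, 18) = 3; 9 - 18 = -9, which IS divisible by 3, so compatible.
    Write x = 18 + 21·t and substitute into x ≡ 9 (mod 18): 21·t ≡ 9 − 18 = -9 (mod 18).
    Divide the congruence (and modulus) by g = 3: 7·t ≡ -3 (mod 6).
    Reduce coefficients mod 6: 1·t ≡ 3 (mod 6).
    So t ≡ 3 (mod 6).
    Then x = 18 + 21·3 = 81, valid modulo lcm(21, 18) = 126: x ≡ 81 (mod 126).
  Combine with x ≡ 1 (mod 8): gcd(126, 8) = 2; 1 - 81 = -80, which IS divisible by 2, so compatible.
    Write x = 81 + 126·t and substitute into x ≡ 1 (mod 8): 126·t ≡ 1 − 81 = -80 (mod 8).
    Divide the congruence (and modulus) by g = 2: 63·t ≡ -40 (mod 4).
    Reduce coefficients mod 4: 3·t ≡ 0 (mod 4).
    The inverse of 3 mod 4 is 3 (since 3·3 = 9 = 2·4 + 1), so t ≡ 3·0 = 0 ≡ 0 (mod 4).
    Then x = 81 + 126·0 = 81, valid modulo lcm(126, 8) = 504: x ≡ 81 (mod 504).
Verify: 81 mod 21 = 18, 81 mod 18 = 9, 81 mod 8 = 1.

x ≡ 81 (mod 504).


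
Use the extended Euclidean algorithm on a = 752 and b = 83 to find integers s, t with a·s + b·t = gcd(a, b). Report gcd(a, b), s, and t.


Euclidean algorithm on (752, 83) — divide until remainder is 0:
  752 = 9 · 83 + 5
  83 = 16 · 5 + 3
  5 = 1 · 3 + 2
  3 = 1 · 2 + 1
  2 = 2 · 1 + 0
gcd(752, 83) = 1.
Track Bezout coefficients alongside the remainders: start with r₀ = 752 = a·1 + b·0 (s = 1, t = 0) and r₁ = 83 = a·0 + b·1 (s = 0, t = 1); each new remainder r_{k+1} = r_{k-1} − q_k·r_k inherits s_{k+1} = s_{k-1} − q_k·s_k, t_{k+1} = t_{k-1} − q_k·t_k, so r_k = a·s_k + b·t_k at every step:
  q = 9: r = 5, s = 1 − 9·0 = 1, t = 0 − 9·1 = -9  (check: 752·1 + 83·(-9) = 5)
  q = 16: r = 3, s = 0 − 16·1 = -16, t = 1 − 16·(-9) = 145  (check: 752·(-16) + 83·145 = 3)
  q = 1: r = 2, s = 1 − 1·(-16) = 17, t = -9 − 1·145 = -154  (check: 752·17 + 83·(-154) = 2)
  q = 1: r = 1, s = -16 − 1·17 = -33, t = 145 − 1·(-154) = 299  (check: 752·(-33) + 83·299 = 1)
The row with r = 1 (the gcd) gives the Bezout coefficients s = -33, t = 299.
Result: 752 · (-33) + 83 · (299) = 1.

gcd(752, 83) = 1; s = -33, t = 299 (check: 752·(-33) + 83·299 = 1).


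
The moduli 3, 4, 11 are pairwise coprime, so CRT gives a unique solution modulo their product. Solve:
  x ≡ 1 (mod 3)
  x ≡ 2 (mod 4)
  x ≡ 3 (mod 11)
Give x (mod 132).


Moduli 3, 4, 11 are pairwise coprime; by CRT there is a unique solution modulo M = 3 · 4 · 11 = 132.
Solve pairwise, accumulating the modulus:
  Start with x ≡ 1 (mod 3).
  Combine with x ≡ 2 (mod 4): since gcd(3, 4) = 1, we get a unique residue mod 12.
    Write x = 1 + 3·t and substitute into x ≡ 2 (mod 4): 3·t ≡ 2 − 1 = 1 (mod 4).
    The inverse of 3 mod 4 is 3 (since 3·3 = 9 = 2·4 + 1), so t ≡ 3·1 = 3 ≡ 3 (mod 4).
    Then x = 1 + 3·3 = 10, valid modulo lcm(3, 4) = 12: x ≡ 10 (mod 12).
  Combine with x ≡ 3 (mod 11): since gcd(12, 11) = 1, we get a unique residue mod 132.
    Write x = 10 + 12·t and substitute into x ≡ 3 (mod 11): 12·t ≡ 3 − 10 = -7 (mod 11).
    Reduce coefficients mod 11: 1·t ≡ 4 (mod 11).
    So t ≡ 4 (mod 11).
    Then x = 10 + 12·4 = 58, valid modulo lcm(12, 11) = 132: x ≡ 58 (mod 132).
Verify: 58 mod 3 = 1 ✓, 58 mod 4 = 2 ✓, 58 mod 11 = 3 ✓.

x ≡ 58 (mod 132).


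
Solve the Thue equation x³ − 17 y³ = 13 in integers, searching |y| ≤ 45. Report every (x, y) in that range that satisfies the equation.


The equation is x³ - 17y³ = 13. For fixed y, x³ = 17·y³ + 13, so a solution requires the RHS to be a perfect cube.
Strategy: iterate y from -45 to 45, compute RHS = 17·y³ + 13, and check whether it is a (positive or negative) perfect cube.
Check small values of y:
  y = 0: RHS = 13 is not a perfect cube.
  y = 1: RHS = 30 is not a perfect cube.
  y = -1: RHS = -4 is not a perfect cube.
  y = 2: RHS = 149 is not a perfect cube.
  y = -2: RHS = -123 is not a perfect cube.
  y = 3: RHS = 472 is not a perfect cube.
  y = -3: RHS = -446 is not a perfect cube.
Continuing the search up to |y| = 45 finds no solutions either.
No (x, y) in the scanned range satisfies the equation.

No integer solutions with |y| ≤ 45.


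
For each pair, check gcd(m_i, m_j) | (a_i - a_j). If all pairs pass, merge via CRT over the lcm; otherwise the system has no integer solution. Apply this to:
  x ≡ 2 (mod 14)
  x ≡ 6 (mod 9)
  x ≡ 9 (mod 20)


Moduli 14, 9, 20 are not pairwise coprime, so CRT works modulo lcm(m_i) when all pairwise compatibility conditions hold.
Pairwise compatibility: gcd(m_i, m_j) must divide a_i - a_j for every pair.
Merge one congruence at a time:
  Start: x ≡ 2 (mod 14).
  Combine with x ≡ 6 (mod 9): gcd(14, 9) = 1; 6 - 2 = 4, which IS divisible by 1, so compatible.
    Write x = 2 + 14·t and substitute into x ≡ 6 (mod 9): 14·t ≡ 6 − 2 = 4 (mod 9).
    Reduce coefficients mod 9: 5·t ≡ 4 (mod 9).
    The inverse of 5 mod 9 is 2 (since 5·2 = 10 = 1·9 + 1), so t ≡ 2·4 = 8 ≡ 8 (mod 9).
    Then x = 2 + 14·8 = 114, valid modulo lcm(14, 9) = 126: x ≡ 114 (mod 126).
  Combine with x ≡ 9 (mod 20): gcd(126, 20) = 2, and 9 - 114 = -105 is NOT divisible by 2.
    ⇒ system is inconsistent (no integer solution).

No solution (the system is inconsistent).


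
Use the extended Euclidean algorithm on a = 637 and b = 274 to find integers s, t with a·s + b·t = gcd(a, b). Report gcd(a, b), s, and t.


Euclidean algorithm on (637, 274) — divide until remainder is 0:
  637 = 2 · 274 + 89
  274 = 3 · 89 + 7
  89 = 12 · 7 + 5
  7 = 1 · 5 + 2
  5 = 2 · 2 + 1
  2 = 2 · 1 + 0
gcd(637, 274) = 1.
Track Bezout coefficients alongside the remainders: start with r₀ = 637 = a·1 + b·0 (s = 1, t = 0) and r₁ = 274 = a·0 + b·1 (s = 0, t = 1); each new remainder r_{k+1} = r_{k-1} − q_k·r_k inherits s_{k+1} = s_{k-1} − q_k·s_k, t_{k+1} = t_{k-1} − q_k·t_k, so r_k = a·s_k + b·t_k at every step:
  q = 2: r = 89, s = 1 − 2·0 = 1, t = 0 − 2·1 = -2  (check: 637·1 + 274·(-2) = 89)
  q = 3: r = 7, s = 0 − 3·1 = -3, t = 1 − 3·(-2) = 7  (check: 637·(-3) + 274·7 = 7)
  q = 12: r = 5, s = 1 − 12·(-3) = 37, t = -2 − 12·7 = -86  (check: 637·37 + 274·(-86) = 5)
  q = 1: r = 2, s = -3 − 1·37 = -40, t = 7 − 1·(-86) = 93  (check: 637·(-40) + 274·93 = 2)
  q = 2: r = 1, s = 37 − 2·(-40) = 117, t = -86 − 2·93 = -272  (check: 637·117 + 274·(-272) = 1)
The row with r = 1 (the gcd) gives the Bezout coefficients s = 117, t = -272.
Result: 637 · (117) + 274 · (-272) = 1.

gcd(637, 274) = 1; s = 117, t = -272 (check: 637·117 + 274·(-272) = 1).
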